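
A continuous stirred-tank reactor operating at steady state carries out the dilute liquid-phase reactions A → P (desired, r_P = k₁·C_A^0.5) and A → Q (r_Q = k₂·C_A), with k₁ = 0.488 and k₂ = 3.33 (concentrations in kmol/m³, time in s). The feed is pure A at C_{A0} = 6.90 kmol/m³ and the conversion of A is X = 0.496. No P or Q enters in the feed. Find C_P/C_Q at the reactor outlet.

Exit C_A = C_{A0}(1−X) = 6.90×0.504 = 3.478 kmol/m³.
A CSTR operates uniformly at the exit composition, giving r_P = 0.9100 and r_Q = 11.58 (each k·C_A^n at C_A = 3.478).
Overall selectivity = C_P/C_Q = r_Pτ/(r_Qτ) = r_P/r_Q = 0.0786.

0.0786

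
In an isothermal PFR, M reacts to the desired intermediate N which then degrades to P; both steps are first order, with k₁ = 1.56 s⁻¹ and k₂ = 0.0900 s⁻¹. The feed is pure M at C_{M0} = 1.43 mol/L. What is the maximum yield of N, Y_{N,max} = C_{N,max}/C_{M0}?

0.840

At the optimum, C_{N,max}/C_{M0} = (k₁/k₂)^[k₂/(k₂−k₁)].
= (1.56/0.0900)^(0.0900/(0.0900−1.56)) = (17.33)^(-0.06122) = 0.8398.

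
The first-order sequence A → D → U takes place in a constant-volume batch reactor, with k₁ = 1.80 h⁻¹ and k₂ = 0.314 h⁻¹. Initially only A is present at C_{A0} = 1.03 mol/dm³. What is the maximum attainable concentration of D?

0.712 mol/dm³

For a first-order series the maximum intermediate yield is C_{D,max}/C_{A0} = (k₁/k₂)^[k₂/(k₂−k₁)].
= (1.80/0.314)^(0.314/(0.314−1.80)) = (5.732)^(-0.2113) = 0.6914.
C_{D,max} = 0.6914×1.03 = 0.712 mol/dm³.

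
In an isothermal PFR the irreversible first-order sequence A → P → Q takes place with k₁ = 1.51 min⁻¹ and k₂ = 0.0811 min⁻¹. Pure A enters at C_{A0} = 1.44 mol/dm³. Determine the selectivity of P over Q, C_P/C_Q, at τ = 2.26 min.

The intermediate concentration in a first-order A→B→C sequence is C_P = k₁C_{A0}(e^(−k₁τ) − e^(−k₂τ))/(k₂−k₁).
e^(−k₁τ) = e^(−1.51×2.26) = e^(−3.413) = 0.03296; e^(−k₂τ) = e^(−0.1833) = 0.8325.
C_P = 1.51×1.44/(0.0811−1.51) × (0.03296−0.8325) = (-1.522)×(-0.7996) = 1.217 mol/dm³.
C_A = C_{A0}e^(−k₁τ) = 0.04746 mol/dm³, so C_Q = C_{A0}−C_A−C_P = 0.1758 mol/dm³; C_P/C_Q = 6.92.

6.92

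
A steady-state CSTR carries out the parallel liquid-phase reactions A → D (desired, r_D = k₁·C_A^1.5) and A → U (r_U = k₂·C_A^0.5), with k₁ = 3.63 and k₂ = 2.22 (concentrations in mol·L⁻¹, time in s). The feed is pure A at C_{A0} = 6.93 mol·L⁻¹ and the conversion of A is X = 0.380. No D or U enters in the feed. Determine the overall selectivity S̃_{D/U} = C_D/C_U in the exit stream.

Exit C_A = C_{A0}(1−X) = 6.93×0.620 = 4.297 mol·L⁻¹.
A CSTR operates uniformly at the exit composition, giving r_D = 32.33 and r_U = 4.602 (each k·C_A^n at C_A = 4.297).
Overall selectivity = C_D/C_U = r_Dτ/(r_Uτ) = r_D/r_U = 7.03.

7.03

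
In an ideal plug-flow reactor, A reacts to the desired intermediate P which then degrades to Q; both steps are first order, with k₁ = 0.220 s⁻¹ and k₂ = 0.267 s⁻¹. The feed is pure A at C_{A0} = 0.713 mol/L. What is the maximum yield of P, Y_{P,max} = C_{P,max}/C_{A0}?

0.333

At the optimum, C_{P,max}/C_{A0} = (k₁/k₂)^[k₂/(k₂−k₁)].
= (0.220/0.267)^(0.267/(0.267−0.220)) = (0.8240)^(5.681) = 0.3329.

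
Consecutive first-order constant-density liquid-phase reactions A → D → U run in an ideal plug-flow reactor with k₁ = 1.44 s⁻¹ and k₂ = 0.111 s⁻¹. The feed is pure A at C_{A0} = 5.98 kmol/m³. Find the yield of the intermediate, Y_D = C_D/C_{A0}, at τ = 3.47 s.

0.730

The intermediate concentration in a first-order A→B→C sequence is C_D = k₁C_{A0}(e^(−k₁τ) − e^(−k₂τ))/(k₂−k₁).
e^(−k₁τ) = e^(−1.44×3.47) = e^(−4.997) = 0.006760; e^(−k₂τ) = e^(−0.3852) = 0.6803.
C_D = 1.44×5.98/(0.111−1.44) × (0.006760−0.6803) = (-6.479)×(-0.6736) = 4.364 kmol/m³.
Y_D = C_D/C_{A0} = 4.364/5.98 = 0.730.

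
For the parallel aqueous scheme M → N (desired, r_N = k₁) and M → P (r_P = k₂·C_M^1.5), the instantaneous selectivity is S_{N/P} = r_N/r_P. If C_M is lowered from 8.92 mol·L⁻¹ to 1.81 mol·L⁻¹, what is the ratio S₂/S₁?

10.9

S_{N/P} = (k₁/k₂)·C_M^-1.5, so S₂/S₁ = (C_{M,2}/C_{M,1})^-1.5.
= (1.81/8.92)^(-1.5) = (0.2029)^(-1.5) = 10.9.
Selectivity toward N rises as C_M falls — low-concentration operation is favoured.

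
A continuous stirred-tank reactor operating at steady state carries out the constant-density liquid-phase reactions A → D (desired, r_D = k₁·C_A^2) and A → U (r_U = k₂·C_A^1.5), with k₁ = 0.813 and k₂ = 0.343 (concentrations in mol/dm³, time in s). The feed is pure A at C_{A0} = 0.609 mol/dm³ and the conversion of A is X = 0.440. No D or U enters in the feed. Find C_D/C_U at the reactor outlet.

1.38

Exit C_A = C_{A0}(1−X) = 0.609×0.560 = 0.3410 mol/dm³.
A CSTR operates uniformly at the exit composition, giving r_D = 0.09456 and r_U = 0.06831 (each k·C_A^n at C_A = 0.3410).
Overall selectivity = C_D/C_U = r_Dτ/(r_Uτ) = r_D/r_U = 1.38.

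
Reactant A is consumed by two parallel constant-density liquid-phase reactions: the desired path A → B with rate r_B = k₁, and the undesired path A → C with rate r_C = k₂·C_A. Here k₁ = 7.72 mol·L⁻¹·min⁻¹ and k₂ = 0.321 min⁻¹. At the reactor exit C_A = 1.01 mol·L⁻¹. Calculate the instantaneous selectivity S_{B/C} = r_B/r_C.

23.8

S_{B/C} = r_B/r_C = (k₁)/(k₂·C_A) = (k₁/k₂)·C_A⁻¹.
= (7.72) / (0.321×1.010) = 7.720/0.3242 = 23.8.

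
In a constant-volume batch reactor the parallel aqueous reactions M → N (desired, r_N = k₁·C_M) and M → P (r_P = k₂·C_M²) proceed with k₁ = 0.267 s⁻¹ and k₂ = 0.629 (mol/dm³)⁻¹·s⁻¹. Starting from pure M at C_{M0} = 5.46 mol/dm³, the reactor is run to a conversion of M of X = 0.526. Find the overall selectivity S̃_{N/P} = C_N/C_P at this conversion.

C_M = C_{M0}(1−X) = 2.588 mol/dm³.
Along a PFR/batch, dC_N/dC_M = −r_N/(r_N+r_P) = −k₁/(k₁+k₂·C_M).
Integrating from C_{M0} to C_M: C_N = (0.267/0.629)·ln[(0.267+0.629·5.46)/(0.267+0.629·2.59)] = 0.4245·ln(3.701/1.895) = 0.2842 mol/dm³.
C_P = (C_{M0}−C_M)−C_N = 2.588 mol/dm³; S̃_{N/P} = 0.2842/2.588 = 0.110.

0.110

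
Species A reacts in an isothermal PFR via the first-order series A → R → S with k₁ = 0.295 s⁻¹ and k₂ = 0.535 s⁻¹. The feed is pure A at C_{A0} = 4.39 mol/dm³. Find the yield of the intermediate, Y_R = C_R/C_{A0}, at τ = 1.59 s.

0.244

For first-order series with pure A initially, C_R(τ) = k₁C_{A0}/(k₂−k₁)·(e^(−k₁τ) − e^(−k₂τ)).
e^(−k₁τ) = e^(−0.295×1.59) = e^(−0.4691) = 0.6256; e^(−k₂τ) = e^(−0.8507) = 0.4271.
C_R = 0.295×4.39/(0.535−0.295) × (0.6256−0.4271) = 5.396×0.1985 = 1.071 mol/dm³.
Y_R = C_R/C_{A0} = 1.071/4.39 = 0.244.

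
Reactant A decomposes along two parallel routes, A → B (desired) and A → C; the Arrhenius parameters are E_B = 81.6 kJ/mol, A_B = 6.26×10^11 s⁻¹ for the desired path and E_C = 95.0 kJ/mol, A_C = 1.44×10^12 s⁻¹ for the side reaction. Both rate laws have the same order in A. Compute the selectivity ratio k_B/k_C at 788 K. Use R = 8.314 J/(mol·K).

3.36

Since both paths have the same order in A, the concentration cancels and S_{B/C} = k_B/k_C = (A_B/A_C)·exp[(E_C−E_B)/(RT)].
(E_C−E_B)/(RT) = (95.0−81.6)×10³/(8.314×788) = 13400/6551 = 2.045.
k_B/k_C = (6.26×10^11/1.44×10^12)·exp(2.045) = 0.4347 × 7.732 = 3.36.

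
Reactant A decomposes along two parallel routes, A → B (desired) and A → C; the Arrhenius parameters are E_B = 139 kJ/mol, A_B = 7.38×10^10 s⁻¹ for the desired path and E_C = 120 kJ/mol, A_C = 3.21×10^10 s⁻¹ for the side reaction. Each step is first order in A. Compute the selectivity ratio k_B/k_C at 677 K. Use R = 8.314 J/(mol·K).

Since both paths have the same order in A, the concentration cancels and S_{B/C} = k_B/k_C = (A_B/A_C)·exp[(E_C−E_B)/(RT)].
(E_C−E_B)/(RT) = (120−139)×10³/(8.314×677) = -19000/5629 = -3.376.
k_B/k_C = (7.38×10^10/3.21×10^10)·exp(-3.376) = 2.299 × 0.03420 = 0.0786.

0.0786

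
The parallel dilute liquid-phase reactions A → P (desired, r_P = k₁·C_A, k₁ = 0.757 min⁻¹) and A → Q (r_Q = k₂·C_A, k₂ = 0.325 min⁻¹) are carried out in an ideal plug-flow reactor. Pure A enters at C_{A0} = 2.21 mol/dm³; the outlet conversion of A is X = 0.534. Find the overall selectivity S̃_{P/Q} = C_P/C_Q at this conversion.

2.33

C_A = C_{A0}(1−X) = 1.030 mol/dm³.
Both paths are first order in A, so the instantaneous fraction to P is constant: dC_P/d(−C_A) = k₁/(k₁+k₂) = 0.6996.
C_P = 0.6996·(C_{A0}−C_A) = 0.6996×1.180 = 0.826 mol/dm³.
C_Q = (C_{A0}−C_A)−C_P = 0.3545 mol/dm³; S̃_{P/Q} = 0.8257/0.3545 = 2.33.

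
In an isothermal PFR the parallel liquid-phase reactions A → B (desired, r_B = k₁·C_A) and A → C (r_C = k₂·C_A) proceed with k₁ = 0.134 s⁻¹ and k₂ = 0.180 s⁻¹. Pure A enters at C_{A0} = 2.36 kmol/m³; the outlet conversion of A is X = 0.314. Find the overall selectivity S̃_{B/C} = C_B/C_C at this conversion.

C_A = C_{A0}(1−X) = 1.619 kmol/m³.
Both paths are first order in A, so the instantaneous fraction to B is constant: dC_B/d(−C_A) = k₁/(k₁+k₂) = 0.4268.
C_B = 0.4268·(C_{A0}−C_A) = 0.4268×0.7410 = 0.316 kmol/m³.
C_C = (C_{A0}−C_A)−C_B = 0.4248 kmol/m³; S̃_{B/C} = 0.3162/0.4248 = 0.744.

0.744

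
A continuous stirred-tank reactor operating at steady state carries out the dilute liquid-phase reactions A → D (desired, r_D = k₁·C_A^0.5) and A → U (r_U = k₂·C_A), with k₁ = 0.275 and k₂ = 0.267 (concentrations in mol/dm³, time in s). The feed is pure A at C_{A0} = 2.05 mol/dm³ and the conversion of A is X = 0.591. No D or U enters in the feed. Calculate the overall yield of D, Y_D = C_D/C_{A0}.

0.313

Exit C_A = C_{A0}(1−X) = 2.05×0.409 = 0.8385 mol/dm³.
A CSTR operates uniformly at the exit composition, giving r_D = 0.2518 and r_U = 0.2239 (each k·C_A^n at C_A = 0.8385).
Fraction of consumed A going to D: r_D/(r_D+r_U) = 0.5294.
C_D = 0.5294·C_{A0}·X = 0.5294×2.05×0.591 = 0.641 mol/dm³; Y_D = C_D/C_{A0} = 0.313.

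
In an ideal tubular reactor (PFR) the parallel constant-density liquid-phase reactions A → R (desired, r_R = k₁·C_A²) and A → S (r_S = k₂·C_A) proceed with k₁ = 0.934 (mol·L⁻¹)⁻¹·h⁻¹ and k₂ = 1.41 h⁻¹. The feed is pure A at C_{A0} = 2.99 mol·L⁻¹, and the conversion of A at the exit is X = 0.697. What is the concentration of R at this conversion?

C_A = C_{A0}(1−X) = 0.9060 mol·L⁻¹.
Along a PFR/batch, dC_S/dC_A = −r_S/(r_R+r_S) = −k₂/(k₂+k₁·C_A).
Integrating from C_{A0} to C_A: C_S = (1.41/0.934)·ln[(1.41+0.934·2.99)/(1.41+0.934·0.906)] = 1.510·ln(4.203/2.256) = 0.9391 mol·L⁻¹.
Then C_R = (C_{A0}−C_A) − C_S = 2.084 − 0.9391 = 1.145 mol·L⁻¹.

1.14 mol·L⁻¹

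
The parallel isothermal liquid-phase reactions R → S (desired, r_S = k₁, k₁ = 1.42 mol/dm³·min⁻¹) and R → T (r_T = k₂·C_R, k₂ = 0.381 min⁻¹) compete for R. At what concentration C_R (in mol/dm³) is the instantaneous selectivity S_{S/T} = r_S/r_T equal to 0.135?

27.6 mol/dm³

S_{S/T} = (k₁/k₂)·C_R⁻¹ ⇒ C_R = (S·k₂/k₁)^(-1).
= (0.135×0.381/1.42)^(-1) = (0.03622)^(-1) = 27.6 mol/dm³.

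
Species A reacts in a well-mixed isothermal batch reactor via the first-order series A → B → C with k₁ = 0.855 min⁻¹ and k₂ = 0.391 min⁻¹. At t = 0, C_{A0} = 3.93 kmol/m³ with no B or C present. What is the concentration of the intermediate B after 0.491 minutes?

Solving the coupled first-order balances gives C_B(t) = [k₁/(k₂−k₁)]·C_{A0}·(e^(−k₁t) − e^(−k₂t)).
e^(−k₁t) = e^(−0.855×0.491) = e^(−0.4198) = 0.6572; e^(−k₂t) = e^(−0.1920) = 0.8253.
C_B = 0.855×3.93/(0.391−0.855) × (0.6572−0.8253) = (-7.242)×(-0.1681) = 1.218 kmol/m³.

1.22 kmol/m³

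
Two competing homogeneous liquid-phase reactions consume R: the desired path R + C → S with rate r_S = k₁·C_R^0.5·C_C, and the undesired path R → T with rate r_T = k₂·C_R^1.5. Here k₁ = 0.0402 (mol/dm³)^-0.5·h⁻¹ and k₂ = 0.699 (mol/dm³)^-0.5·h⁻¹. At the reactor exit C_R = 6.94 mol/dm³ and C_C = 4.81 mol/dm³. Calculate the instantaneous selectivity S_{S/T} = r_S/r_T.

0.0399

S_{S/T} = r_S/r_T = (k₁·C_R^0.5·C_C)/(k₂·C_R^1.5) = (k₁/k₂)·C_R⁻¹·C_C.
= (0.0402×6.940^0.5×4.810) / (0.699×6.940^1.5) = 0.5094/12.78 = 0.0399.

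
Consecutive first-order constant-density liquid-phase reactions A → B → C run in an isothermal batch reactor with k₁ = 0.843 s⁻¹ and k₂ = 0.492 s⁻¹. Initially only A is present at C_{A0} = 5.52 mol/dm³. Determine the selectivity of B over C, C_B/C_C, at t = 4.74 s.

The intermediate concentration in a first-order A→B→C sequence is C_B = k₁C_{A0}(e^(−k₁t) − e^(−k₂t))/(k₂−k₁).
e^(−k₁t) = e^(−0.843×4.74) = e^(−3.996) = 0.01839; e^(−k₂t) = e^(−2.332) = 0.09709.
C_B = 0.843×5.52/(0.492−0.843) × (0.01839−0.09709) = (-13.26)×(-0.07870) = 1.043 mol/dm³.
C_A = C_{A0}e^(−k₁t) = 0.1015 mol/dm³, so C_C = C_{A0}−C_A−C_B = 4.375 mol/dm³; C_B/C_C = 0.238.

0.238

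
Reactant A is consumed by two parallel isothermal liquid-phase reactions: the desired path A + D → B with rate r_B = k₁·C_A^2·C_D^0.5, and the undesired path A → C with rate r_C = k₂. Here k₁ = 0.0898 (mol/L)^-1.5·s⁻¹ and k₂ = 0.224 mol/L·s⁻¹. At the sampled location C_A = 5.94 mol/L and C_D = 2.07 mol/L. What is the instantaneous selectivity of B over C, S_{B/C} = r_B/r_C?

S_{B/C} = r_B/r_C = (k₁·C_A^2·C_D^0.5)/(k₂) = (k₁/k₂)·C_A^2·C_D^0.5.
= (0.0898×5.940^2×2.070^0.5) / (0.224) = 4.559/0.2240 = 20.4.

20.4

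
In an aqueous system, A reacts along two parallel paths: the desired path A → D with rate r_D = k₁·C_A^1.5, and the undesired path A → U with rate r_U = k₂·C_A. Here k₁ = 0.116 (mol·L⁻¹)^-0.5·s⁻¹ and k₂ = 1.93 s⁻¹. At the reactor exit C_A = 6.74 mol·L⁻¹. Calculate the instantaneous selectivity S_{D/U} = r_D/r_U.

S_{D/U} = r_D/r_U = (k₁·C_A^1.5)/(k₂·C_A) = (k₁/k₂)·C_A^0.5.
= (0.116×6.740^1.5) / (1.93×6.740) = 2.030/13.01 = 0.156.

0.156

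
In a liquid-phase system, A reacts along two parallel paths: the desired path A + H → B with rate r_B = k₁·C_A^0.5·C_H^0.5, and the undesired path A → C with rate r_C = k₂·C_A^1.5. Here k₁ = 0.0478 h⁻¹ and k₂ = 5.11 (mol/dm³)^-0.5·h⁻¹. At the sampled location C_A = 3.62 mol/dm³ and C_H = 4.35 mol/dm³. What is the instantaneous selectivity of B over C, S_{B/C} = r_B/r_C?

0.00539

S_{B/C} = r_B/r_C = (k₁·C_A^0.5·C_H^0.5)/(k₂·C_A^1.5) = (k₁/k₂)·C_A⁻¹·C_H^0.5.
= (0.0478×3.620^0.5×4.350^0.5) / (5.11×3.620^1.5) = 0.1897/35.20 = 0.00539.
The undesired path is higher order in A, so low C_A (CSTR or dilute feed) favours B.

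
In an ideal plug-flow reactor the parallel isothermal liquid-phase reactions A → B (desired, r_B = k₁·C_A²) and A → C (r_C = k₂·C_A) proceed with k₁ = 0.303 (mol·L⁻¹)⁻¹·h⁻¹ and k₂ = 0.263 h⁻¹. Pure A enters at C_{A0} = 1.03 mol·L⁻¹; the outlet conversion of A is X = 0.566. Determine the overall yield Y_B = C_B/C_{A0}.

0.257

C_A = C_{A0}(1−X) = 0.4470 mol·L⁻¹.
Along a PFR/batch, dC_C/dC_A = −r_C/(r_B+r_C) = −k₂/(k₂+k₁·C_A).
Integrating from C_{A0} to C_A: C_C = (0.263/0.303)·ln[(0.263+0.303·1.03)/(0.263+0.303·0.447)] = 0.8680·ln(0.5751/0.3984) = 0.3185 mol·L⁻¹.
Then C_B = (C_{A0}−C_A) − C_C = 0.5830 − 0.3185 = 0.2645 mol·L⁻¹.
Y_B = C_B/C_{A0} = 0.2645/1.03 = 0.257.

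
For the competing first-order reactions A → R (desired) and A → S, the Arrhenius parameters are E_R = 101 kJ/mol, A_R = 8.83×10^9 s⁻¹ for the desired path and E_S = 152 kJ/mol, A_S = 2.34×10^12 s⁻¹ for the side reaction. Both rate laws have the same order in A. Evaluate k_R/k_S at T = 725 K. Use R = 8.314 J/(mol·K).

k_R/k_S = (A_R/A_S)·exp[−(E_R−E_S)/(RT)] = (A_R/A_S)·exp[(E_S−E_R)/(RT)].
(E_S−E_R)/(RT) = (152−101)×10³/(8.314×725) = 51000/6028 = 8.461.
k_R/k_S = (8.83×10^9/2.34×10^12)·exp(8.461) = 0.003774 × 4727 = 17.8.

17.8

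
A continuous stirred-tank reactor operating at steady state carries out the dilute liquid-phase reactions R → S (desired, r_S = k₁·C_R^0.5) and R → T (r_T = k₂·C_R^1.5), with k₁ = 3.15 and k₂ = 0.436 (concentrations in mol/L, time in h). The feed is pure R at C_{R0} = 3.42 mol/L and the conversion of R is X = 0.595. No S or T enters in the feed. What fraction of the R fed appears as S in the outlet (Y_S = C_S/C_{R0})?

0.499

Exit C_R = C_{R0}(1−X) = 3.42×0.405 = 1.385 mol/L.
A CSTR operates uniformly at the exit composition, giving r_S = 3.707 and r_T = 0.7107 (each k·C_R^n at C_R = 1.385).
Fraction of consumed R going to S: r_S/(r_S+r_T) = 0.8391.
C_S = 0.8391·C_{R0}·X = 0.8391×3.42×0.595 = 1.71 mol/L; Y_S = C_S/C_{R0} = 0.499.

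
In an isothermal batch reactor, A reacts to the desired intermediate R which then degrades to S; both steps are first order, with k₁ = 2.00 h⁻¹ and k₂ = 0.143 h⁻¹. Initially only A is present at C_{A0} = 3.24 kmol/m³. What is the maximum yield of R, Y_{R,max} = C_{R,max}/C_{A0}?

0.816

Evaluating C_R at t_opt = ln(k₂/k₁)/(k₂−k₁) gives C_{R,max}/C_{A0} = (k₁/k₂)^[k₂/(k₂−k₁)].
= (2.00/0.143)^(0.143/(0.143−2.00)) = (13.99)^(-0.07701) = 0.8162.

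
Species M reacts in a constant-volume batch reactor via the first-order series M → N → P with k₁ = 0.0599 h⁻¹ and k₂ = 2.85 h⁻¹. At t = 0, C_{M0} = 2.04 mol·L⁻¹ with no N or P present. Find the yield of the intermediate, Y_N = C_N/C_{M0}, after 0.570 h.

0.0165

Solving the coupled first-order balances gives C_N(t) = [k₁/(k₂−k₁)]·C_{M0}·(e^(−k₁t) − e^(−k₂t)).
e^(−k₁t) = e^(−0.0599×0.570) = e^(−0.03414) = 0.9664; e^(−k₂t) = e^(−1.624) = 0.1970.
C_N = 0.0599×2.04/(2.85−0.0599) × (0.9664−0.1970) = 0.04380×0.7694 = 0.03370 mol·L⁻¹.
Y_N = C_N/C_{M0} = 0.03370/2.04 = 0.0165.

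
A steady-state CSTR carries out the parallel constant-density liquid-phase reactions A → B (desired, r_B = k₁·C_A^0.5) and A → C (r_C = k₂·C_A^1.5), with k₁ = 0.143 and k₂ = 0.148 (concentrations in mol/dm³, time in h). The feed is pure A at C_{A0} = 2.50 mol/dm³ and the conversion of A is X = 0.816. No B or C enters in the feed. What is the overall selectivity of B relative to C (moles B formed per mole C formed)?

Exit C_A = C_{A0}(1−X) = 2.50×0.184 = 0.4600 mol/dm³.
In a CSTR the entire volume is at exit conditions, so r_B = 0.143×0.4600^0.5 = 0.09699 and r_C = 0.148×0.4600^1.5 = 0.04617.
Overall selectivity = C_B/C_C = r_Bτ/(r_Cτ) = r_B/r_C = 2.10.

2.10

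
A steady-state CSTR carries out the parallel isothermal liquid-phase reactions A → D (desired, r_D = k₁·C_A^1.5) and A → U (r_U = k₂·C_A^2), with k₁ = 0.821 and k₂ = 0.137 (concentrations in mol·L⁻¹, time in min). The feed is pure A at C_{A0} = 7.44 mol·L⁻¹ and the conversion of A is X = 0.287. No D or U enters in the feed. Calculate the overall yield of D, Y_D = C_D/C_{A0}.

0.207

Exit C_A = C_{A0}(1−X) = 7.44×0.713 = 5.305 mol·L⁻¹.
In a CSTR the entire volume is at exit conditions, so r_D = 0.821×5.305^1.5 = 10.03 and r_U = 0.137×5.305^2 = 3.855.
Fraction of consumed A going to D: r_D/(r_D+r_U) = 0.7224.
C_D = 0.7224·C_{A0}·X = 0.7224×7.44×0.287 = 1.54 mol·L⁻¹; Y_D = C_D/C_{A0} = 0.207.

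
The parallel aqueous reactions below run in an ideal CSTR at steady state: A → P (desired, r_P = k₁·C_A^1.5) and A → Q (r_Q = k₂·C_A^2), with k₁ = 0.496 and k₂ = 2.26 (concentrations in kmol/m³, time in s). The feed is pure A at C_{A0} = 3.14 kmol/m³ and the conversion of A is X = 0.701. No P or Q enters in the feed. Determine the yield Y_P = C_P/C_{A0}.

Exit C_A = C_{A0}(1−X) = 3.14×0.299 = 0.9389 kmol/m³.
In a CSTR the entire volume is at exit conditions, so r_P = 0.496×0.9389^1.5 = 0.4512 and r_Q = 2.26×0.9389^2 = 1.992.
Fraction of consumed A going to P: r_P/(r_P+r_Q) = 0.1847.
C_P = 0.1847·C_{A0}·X = 0.1847×3.14×0.701 = 0.406 kmol/m³; Y_P = C_P/C_{A0} = 0.129.

0.129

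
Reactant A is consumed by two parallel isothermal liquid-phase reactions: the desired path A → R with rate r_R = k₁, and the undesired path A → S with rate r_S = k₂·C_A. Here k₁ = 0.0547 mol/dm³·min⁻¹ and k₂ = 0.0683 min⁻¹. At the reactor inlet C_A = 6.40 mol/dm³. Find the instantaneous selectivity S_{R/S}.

0.125

S_{R/S} = r_R/r_S = (k₁)/(k₂·C_A) = (k₁/k₂)·C_A⁻¹.
= (0.0547) / (0.0683×6.400) = 0.05470/0.4371 = 0.125.
The undesired path is higher order in A, so low C_A (CSTR or dilute feed) favours R.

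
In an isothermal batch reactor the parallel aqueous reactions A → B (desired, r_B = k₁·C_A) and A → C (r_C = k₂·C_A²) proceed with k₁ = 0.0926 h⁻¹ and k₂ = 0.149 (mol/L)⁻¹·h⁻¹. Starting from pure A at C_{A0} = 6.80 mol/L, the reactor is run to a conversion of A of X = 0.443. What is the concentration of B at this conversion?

C_A = C_{A0}(1−X) = 3.788 mol/L.
Along a PFR/batch, dC_B/dC_A = −r_B/(r_B+r_C) = −k₁/(k₁+k₂·C_A).
Integrating from C_{A0} to C_A: C_B = (0.0926/0.149)·ln[(0.0926+0.149·6.80)/(0.0926+0.149·3.79)] = 0.6215·ln(1.106/0.6570) = 0.3236 mol/L.

0.324 mol/L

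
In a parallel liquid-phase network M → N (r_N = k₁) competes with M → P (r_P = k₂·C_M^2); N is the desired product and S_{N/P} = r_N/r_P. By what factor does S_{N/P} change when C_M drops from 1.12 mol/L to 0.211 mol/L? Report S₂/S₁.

28.2

S_{N/P} = (k₁/k₂)·C_M^-2, so S₂/S₁ = (C_{M,2}/C_{M,1})^-2.
= (0.211/1.12)^(-2) = (0.1884)^(-2) = 28.2.
Selectivity toward N rises as C_M falls — low-concentration operation is favoured.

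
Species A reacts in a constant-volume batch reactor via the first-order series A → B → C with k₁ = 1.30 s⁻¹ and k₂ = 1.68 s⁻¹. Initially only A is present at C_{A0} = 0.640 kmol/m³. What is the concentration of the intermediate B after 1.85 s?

The intermediate concentration in a first-order A→B→C sequence is C_B = k₁C_{A0}(e^(−k₁t) − e^(−k₂t))/(k₂−k₁).
e^(−k₁t) = e^(−1.30×1.85) = e^(−2.405) = 0.09027; e^(−k₂t) = e^(−3.108) = 0.04469.
C_B = 1.30×0.640/(1.68−1.30) × (0.09027−0.04469) = 2.189×0.04558 = 0.09979 kmol/m³.

0.0998 kmol/m³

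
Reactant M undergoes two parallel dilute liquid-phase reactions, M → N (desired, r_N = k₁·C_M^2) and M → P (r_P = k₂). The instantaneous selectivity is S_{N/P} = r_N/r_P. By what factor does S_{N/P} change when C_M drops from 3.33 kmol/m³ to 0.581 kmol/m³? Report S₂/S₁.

S_{N/P} = (k₁/k₂)·C_M^2, so S₂/S₁ = (C_{M,2}/C_{M,1})^2.
= (0.581/3.33)^2 = (0.1745)^2 = 0.0304.
Selectivity toward N falls as C_M falls — high-concentration operation is favoured.

0.0304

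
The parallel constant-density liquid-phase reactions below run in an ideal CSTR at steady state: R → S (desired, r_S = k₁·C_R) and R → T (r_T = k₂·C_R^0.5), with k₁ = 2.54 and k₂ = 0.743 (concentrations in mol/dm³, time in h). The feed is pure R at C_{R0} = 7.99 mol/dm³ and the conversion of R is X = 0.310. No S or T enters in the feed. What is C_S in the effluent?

Exit C_R = C_{R0}(1−X) = 7.99×0.690 = 5.513 mol/dm³.
In a CSTR the entire volume is at exit conditions, so r_S = 2.54×5.513 = 14.00 and r_T = 0.743×5.513^0.5 = 1.745.
Fraction of consumed R going to S: r_S/(r_S+r_T) = 0.8892.
C_S = 0.8892·C_{R0}·X = 0.8892×7.99×0.310 = 2.20 mol/dm³.

2.20 mol/dm³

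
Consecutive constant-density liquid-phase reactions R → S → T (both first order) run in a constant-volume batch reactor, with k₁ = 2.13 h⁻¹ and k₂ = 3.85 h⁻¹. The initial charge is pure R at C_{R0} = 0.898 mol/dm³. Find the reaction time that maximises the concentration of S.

0.344 h

For first-order series the maximum of C_S occurs at t_opt = ln(k₂/k₁)/(k₂−k₁).
= ln(3.85/2.13)/(3.85−2.13) = ln(1.808)/1.720 = 0.5920/1.720 = 0.344 h.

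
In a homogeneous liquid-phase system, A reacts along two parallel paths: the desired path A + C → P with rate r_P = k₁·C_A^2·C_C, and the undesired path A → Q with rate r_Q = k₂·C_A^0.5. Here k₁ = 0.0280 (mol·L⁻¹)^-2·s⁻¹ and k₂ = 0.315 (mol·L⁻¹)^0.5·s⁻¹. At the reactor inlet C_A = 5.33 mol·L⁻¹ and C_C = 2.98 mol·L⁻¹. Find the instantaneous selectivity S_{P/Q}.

3.26

S_{P/Q} = r_P/r_Q = (k₁·C_A^2·C_C)/(k₂·C_A^0.5) = (k₁/k₂)·C_A^1.5·C_C.
= (0.0280×5.330^2×2.980) / (0.315×5.330^0.5) = 2.370/0.7272 = 3.26.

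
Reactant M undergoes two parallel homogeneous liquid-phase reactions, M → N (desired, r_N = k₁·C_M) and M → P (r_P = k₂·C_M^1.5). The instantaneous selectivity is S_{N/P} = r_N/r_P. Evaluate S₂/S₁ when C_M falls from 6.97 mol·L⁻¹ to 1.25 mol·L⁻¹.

2.36

S_{N/P} = (k₁/k₂)·C_M^-0.5, so S₂/S₁ = (C_{M,2}/C_{M,1})^-0.5.
= (1.25/6.97)^(-0.5) = (0.1793)^(-0.5) = 2.36.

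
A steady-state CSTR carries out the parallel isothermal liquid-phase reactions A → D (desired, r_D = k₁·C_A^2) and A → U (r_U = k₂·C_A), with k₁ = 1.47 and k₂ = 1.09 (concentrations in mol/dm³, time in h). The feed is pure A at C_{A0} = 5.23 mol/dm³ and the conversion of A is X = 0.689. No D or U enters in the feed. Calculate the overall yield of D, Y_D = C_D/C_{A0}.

0.473

Exit C_A = C_{A0}(1−X) = 5.23×0.311 = 1.627 mol/dm³.
A CSTR operates uniformly at the exit composition, giving r_D = 3.889 and r_U = 1.773 (each k·C_A^n at C_A = 1.627).
Fraction of consumed A going to D: r_D/(r_D+r_U) = 0.6869.
C_D = 0.6869·C_{A0}·X = 0.6869×5.23×0.689 = 2.48 mol/dm³; Y_D = C_D/C_{A0} = 0.473.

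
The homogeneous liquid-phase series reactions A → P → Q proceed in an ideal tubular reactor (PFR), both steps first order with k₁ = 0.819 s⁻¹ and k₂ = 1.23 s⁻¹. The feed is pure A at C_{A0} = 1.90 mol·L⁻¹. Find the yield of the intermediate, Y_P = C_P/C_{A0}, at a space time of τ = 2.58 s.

0.157

The intermediate concentration in a first-order A→B→C sequence is C_P = k₁C_{A0}(e^(−k₁τ) − e^(−k₂τ))/(k₂−k₁).
e^(−k₁τ) = e^(−0.819×2.58) = e^(−2.113) = 0.1209; e^(−k₂τ) = e^(−3.173) = 0.04186.
C_P = 0.819×1.90/(1.23−0.819) × (0.1209−0.04186) = 3.786×0.07901 = 0.2991 mol·L⁻¹.
Y_P = C_P/C_{A0} = 0.2991/1.90 = 0.157.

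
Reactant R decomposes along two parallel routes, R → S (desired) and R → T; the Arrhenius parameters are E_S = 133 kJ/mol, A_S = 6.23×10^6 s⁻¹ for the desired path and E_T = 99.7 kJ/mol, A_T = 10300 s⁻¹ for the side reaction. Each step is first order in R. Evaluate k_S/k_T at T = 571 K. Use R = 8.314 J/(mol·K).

Since both paths have the same order in R, the concentration cancels and S_{S/T} = k_S/k_T = (A_S/A_T)·exp[(E_T−E_S)/(RT)].
(E_T−E_S)/(RT) = (99.7−133)×10³/(8.314×571) = -33300/4747 = -7.015.
k_S/k_T = (6.23×10^6/10300)·exp(-7.015) = 604.9 × 8.987×10^-4 = 0.544.

0.544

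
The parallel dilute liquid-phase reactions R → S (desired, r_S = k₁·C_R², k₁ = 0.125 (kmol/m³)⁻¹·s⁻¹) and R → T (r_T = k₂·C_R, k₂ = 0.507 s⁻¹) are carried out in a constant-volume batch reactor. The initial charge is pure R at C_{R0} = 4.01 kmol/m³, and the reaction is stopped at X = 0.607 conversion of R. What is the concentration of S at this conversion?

C_R = C_{R0}(1−X) = 1.576 kmol/m³.
Along a PFR/batch, dC_T/dC_R = −r_T/(r_S+r_T) = −k₂/(k₂+k₁·C_R).
Integrating from C_{R0} to C_R: C_T = (0.507/0.125)·ln[(0.507+0.125·4.01)/(0.507+0.125·1.58)] = 4.056·ln(1.008/0.7040) = 1.457 kmol/m³.
Then C_S = (C_{R0}−C_R) − C_T = 2.434 − 1.457 = 0.9771 kmol/m³.

0.977 kmol/m³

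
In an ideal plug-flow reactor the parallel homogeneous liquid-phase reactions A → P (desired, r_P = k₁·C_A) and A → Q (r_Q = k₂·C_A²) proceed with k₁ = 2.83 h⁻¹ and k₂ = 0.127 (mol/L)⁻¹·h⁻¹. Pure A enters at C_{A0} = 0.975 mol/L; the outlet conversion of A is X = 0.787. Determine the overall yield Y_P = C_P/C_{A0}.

C_A = C_{A0}(1−X) = 0.2077 mol/L.
Along a PFR/batch, dC_P/dC_A = −r_P/(r_P+r_Q) = −k₁/(k₁+k₂·C_A).
Integrating from C_{A0} to C_A: C_P = (2.83/0.127)·ln[(2.83+0.127·0.975)/(2.83+0.127·0.208)] = 22.28·ln(2.954/2.856) = 0.7476 mol/L.
Y_P = C_P/C_{A0} = 0.7476/0.975 = 0.767.

0.767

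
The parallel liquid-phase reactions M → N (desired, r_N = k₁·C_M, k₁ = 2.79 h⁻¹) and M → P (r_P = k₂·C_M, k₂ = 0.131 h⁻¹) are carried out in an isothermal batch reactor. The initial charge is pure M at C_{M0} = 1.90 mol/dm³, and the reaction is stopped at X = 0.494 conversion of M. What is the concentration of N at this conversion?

0.897 mol/dm³

C_M = C_{M0}(1−X) = 0.9614 mol/dm³.
Both paths are first order in M, so the instantaneous fraction to N is constant: dC_N/d(−C_M) = k₁/(k₁+k₂) = 0.9552.
C_N = 0.9552·(C_{M0}−C_M) = 0.9552×0.9386 = 0.897 mol/dm³.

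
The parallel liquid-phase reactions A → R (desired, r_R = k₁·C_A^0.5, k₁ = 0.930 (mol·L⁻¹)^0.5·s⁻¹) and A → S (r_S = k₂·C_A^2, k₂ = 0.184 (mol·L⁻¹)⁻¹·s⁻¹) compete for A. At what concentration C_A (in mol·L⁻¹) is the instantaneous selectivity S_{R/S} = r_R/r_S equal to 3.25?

S_{R/S} = (k₁/k₂)·C_A^-1.5 ⇒ C_A = (S·k₂/k₁)^(1/(-1.5)).
= (3.25×0.184/0.930)^(-0.6667) = (0.6430)^(-0.6667) = 1.34 mol·L⁻¹.

1.34 mol·L⁻¹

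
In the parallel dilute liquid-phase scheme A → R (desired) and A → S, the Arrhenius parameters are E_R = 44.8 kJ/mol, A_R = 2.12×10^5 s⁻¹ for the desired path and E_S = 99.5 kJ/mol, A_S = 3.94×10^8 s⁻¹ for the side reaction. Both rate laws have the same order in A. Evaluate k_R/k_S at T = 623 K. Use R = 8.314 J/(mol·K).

20.8

Since both paths have the same order in A, the concentration cancels and S_{R/S} = k_R/k_S = (A_R/A_S)·exp[(E_S−E_R)/(RT)].
(E_S−E_R)/(RT) = (99.5−44.8)×10³/(8.314×623) = 54700/5180 = 10.56.
k_R/k_S = (2.12×10^5/3.94×10^8)·exp(10.56) = 5.381×10^-4 × 38585 = 20.8.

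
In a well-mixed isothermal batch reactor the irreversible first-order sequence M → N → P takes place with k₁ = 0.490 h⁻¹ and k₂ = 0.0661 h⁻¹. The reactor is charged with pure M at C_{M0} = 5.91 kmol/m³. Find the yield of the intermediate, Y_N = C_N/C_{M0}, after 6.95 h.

For first-order series with pure M initially, C_N(t) = k₁C_{M0}/(k₂−k₁)·(e^(−k₁t) − e^(−k₂t)).
e^(−k₁t) = e^(−0.490×6.95) = e^(−3.405) = 0.03319; e^(−k₂t) = e^(−0.4594) = 0.6317.
C_N = 0.490×5.91/(0.0661−0.490) × (0.03319−0.6317) = (-6.832)×(-0.5985) = 4.089 kmol/m³.
Y_N = C_N/C_{M0} = 4.089/5.91 = 0.692.

0.692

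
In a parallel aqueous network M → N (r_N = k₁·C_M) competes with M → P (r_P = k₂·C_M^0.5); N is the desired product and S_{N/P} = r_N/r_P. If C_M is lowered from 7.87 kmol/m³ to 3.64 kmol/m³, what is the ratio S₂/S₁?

S_{N/P} = (k₁/k₂)·C_M^0.5, so S₂/S₁ = (C_{M,2}/C_{M,1})^0.5.
= (3.64/7.87)^0.5 = (0.4625)^0.5 = 0.680.
Selectivity toward N falls as C_M falls — high-concentration operation is favoured.

0.680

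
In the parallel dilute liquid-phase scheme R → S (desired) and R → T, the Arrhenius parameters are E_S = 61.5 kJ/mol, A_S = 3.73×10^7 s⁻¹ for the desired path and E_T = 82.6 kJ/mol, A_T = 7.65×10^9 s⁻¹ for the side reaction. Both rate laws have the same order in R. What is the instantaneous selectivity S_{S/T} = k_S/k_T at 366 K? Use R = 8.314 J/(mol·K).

5.01

Since both paths have the same order in R, the concentration cancels and S_{S/T} = k_S/k_T = (A_S/A_T)·exp[(E_T−E_S)/(RT)].
(E_T−E_S)/(RT) = (82.6−61.5)×10³/(8.314×366) = 21100/3043 = 6.934.
k_S/k_T = (3.73×10^7/7.65×10^9)·exp(6.934) = 0.004876 × 1027 = 5.01.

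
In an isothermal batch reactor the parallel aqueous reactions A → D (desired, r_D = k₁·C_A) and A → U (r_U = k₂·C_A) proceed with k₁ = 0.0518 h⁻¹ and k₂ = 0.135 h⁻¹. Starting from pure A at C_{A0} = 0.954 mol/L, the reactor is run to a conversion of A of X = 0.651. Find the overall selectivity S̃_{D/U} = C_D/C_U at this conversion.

C_A = C_{A0}(1−X) = 0.3329 mol/L.
Both paths are first order in A, so the instantaneous fraction to D is constant: dC_D/d(−C_A) = k₁/(k₁+k₂) = 0.2773.
C_D = 0.2773·(C_{A0}−C_A) = 0.2773×0.6211 = 0.172 mol/L.
C_U = (C_{A0}−C_A)−C_D = 0.4488 mol/L; S̃_{D/U} = 0.1722/0.4488 = 0.384.

0.384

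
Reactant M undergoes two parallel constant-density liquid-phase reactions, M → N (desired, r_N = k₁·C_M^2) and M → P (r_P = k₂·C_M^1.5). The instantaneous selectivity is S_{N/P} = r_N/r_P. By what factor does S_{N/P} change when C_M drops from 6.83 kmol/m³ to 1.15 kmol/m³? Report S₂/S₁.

0.410

S_{N/P} = (k₁/k₂)·C_M^0.5, so S₂/S₁ = (C_{M,2}/C_{M,1})^0.5.
= (1.15/6.83)^0.5 = (0.1684)^0.5 = 0.410.
Selectivity toward N falls as C_M falls — high-concentration operation is favoured.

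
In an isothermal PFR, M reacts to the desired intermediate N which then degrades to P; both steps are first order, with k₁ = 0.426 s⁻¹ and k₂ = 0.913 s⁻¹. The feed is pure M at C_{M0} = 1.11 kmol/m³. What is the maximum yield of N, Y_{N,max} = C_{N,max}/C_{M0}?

For a first-order series the maximum intermediate yield is C_{N,max}/C_{M0} = (k₁/k₂)^[k₂/(k₂−k₁)].
= (0.426/0.913)^(0.913/(0.913−0.426)) = (0.4666)^(1.875) = 0.2395.

0.240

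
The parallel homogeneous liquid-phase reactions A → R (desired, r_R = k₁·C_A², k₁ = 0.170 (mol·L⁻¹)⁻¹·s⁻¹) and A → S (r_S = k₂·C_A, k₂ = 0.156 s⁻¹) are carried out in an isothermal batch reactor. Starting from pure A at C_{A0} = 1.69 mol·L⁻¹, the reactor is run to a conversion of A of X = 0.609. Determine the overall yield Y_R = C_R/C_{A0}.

C_A = C_{A0}(1−X) = 0.6608 mol·L⁻¹.
Along a PFR/batch, dC_S/dC_A = −r_S/(r_R+r_S) = −k₂/(k₂+k₁·C_A).
Integrating from C_{A0} to C_A: C_S = (0.156/0.170)·ln[(0.156+0.170·1.69)/(0.156+0.170·0.661)] = 0.9176·ln(0.4433/0.2683) = 0.4607 mol·L⁻¹.
Then C_R = (C_{A0}−C_A) − C_S = 1.029 − 0.4607 = 0.5685 mol·L⁻¹.
Y_R = C_R/C_{A0} = 0.5685/1.69 = 0.336.

0.336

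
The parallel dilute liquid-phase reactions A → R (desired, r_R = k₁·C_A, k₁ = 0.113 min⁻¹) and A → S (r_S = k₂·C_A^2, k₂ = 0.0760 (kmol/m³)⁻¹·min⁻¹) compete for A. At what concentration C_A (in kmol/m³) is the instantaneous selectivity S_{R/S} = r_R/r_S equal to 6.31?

0.236 kmol/m³

S_{R/S} = (k₁/k₂)·C_A⁻¹ ⇒ C_A = (S·k₂/k₁)^(-1).
= (6.31×0.0760/0.113)^(-1) = (4.244)^(-1) = 0.236 kmol/m³.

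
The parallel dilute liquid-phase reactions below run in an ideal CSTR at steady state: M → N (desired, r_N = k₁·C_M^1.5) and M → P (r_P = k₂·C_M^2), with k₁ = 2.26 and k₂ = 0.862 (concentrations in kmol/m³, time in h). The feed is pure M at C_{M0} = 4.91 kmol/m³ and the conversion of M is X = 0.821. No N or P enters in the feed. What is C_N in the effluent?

2.97 kmol/m³

Exit C_M = C_{M0}(1−X) = 4.91×0.179 = 0.8789 kmol/m³.
In a CSTR the entire volume is at exit conditions, so r_N = 2.26×0.8789^1.5 = 1.862 and r_P = 0.862×0.8789^2 = 0.6658.
Fraction of consumed M going to N: r_N/(r_N+r_P) = 0.7366.
C_N = 0.7366·C_{M0}·X = 0.7366×4.91×0.821 = 2.97 kmol/m³.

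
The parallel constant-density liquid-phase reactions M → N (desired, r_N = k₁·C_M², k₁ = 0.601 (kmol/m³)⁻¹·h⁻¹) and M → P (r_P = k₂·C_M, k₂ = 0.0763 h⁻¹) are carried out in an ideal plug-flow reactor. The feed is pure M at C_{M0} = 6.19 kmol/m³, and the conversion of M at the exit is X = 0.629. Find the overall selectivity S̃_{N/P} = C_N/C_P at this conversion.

31.0

C_M = C_{M0}(1−X) = 2.296 kmol/m³.
Along a PFR/batch, dC_P/dC_M = −r_P/(r_N+r_P) = −k₂/(k₂+k₁·C_M).
Integrating from C_{M0} to C_M: C_P = (0.0763/0.601)·ln[(0.0763+0.601·6.19)/(0.0763+0.601·2.30)] = 0.1270·ln(3.796/1.456) = 0.1216 kmol/m³.
Then C_N = (C_{M0}−C_M) − C_P = 3.894 − 0.1216 = 3.772 kmol/m³.
S̃_{N/P} = C_N/C_P = 3.772/0.1216 = 31.0.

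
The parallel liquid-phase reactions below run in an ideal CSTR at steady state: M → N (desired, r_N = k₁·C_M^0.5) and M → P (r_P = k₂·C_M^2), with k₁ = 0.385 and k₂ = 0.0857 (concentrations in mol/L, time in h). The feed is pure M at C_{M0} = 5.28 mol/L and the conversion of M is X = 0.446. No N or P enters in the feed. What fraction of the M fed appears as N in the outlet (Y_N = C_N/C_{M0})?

0.211

Exit C_M = C_{M0}(1−X) = 5.28×0.554 = 2.925 mol/L.
In a CSTR the entire volume is at exit conditions, so r_N = 0.385×2.925^0.5 = 0.6585 and r_P = 0.0857×2.925^2 = 0.7333.
Fraction of consumed M going to N: r_N/(r_N+r_P) = 0.4731.
C_N = 0.4731·C_{M0}·X = 0.4731×5.28×0.446 = 1.11 mol/L; Y_N = C_N/C_{M0} = 0.211.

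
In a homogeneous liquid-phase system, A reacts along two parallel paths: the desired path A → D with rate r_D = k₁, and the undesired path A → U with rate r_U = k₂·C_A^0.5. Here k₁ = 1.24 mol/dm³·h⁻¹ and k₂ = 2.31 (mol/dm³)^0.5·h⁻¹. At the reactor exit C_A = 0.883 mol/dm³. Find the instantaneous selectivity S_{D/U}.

0.571

S_{D/U} = r_D/r_U = (k₁)/(k₂·C_A^0.5) = (k₁/k₂)·C_A^-0.5.
= (1.24) / (2.31×0.8830^0.5) = 1.240/2.171 = 0.571.
The undesired path is higher order in A, so low C_A (CSTR or dilute feed) favours D.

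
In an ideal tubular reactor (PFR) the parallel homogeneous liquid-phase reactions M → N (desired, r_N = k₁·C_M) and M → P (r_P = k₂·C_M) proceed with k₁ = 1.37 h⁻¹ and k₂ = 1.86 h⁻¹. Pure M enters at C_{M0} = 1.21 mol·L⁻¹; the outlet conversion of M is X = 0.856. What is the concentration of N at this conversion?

C_M = C_{M0}(1−X) = 0.1742 mol·L⁻¹.
Both paths are first order in M, so the instantaneous fraction to N is constant: dC_N/d(−C_M) = k₁/(k₁+k₂) = 0.4241.
C_N = 0.4241·(C_{M0}−C_M) = 0.4241×1.036 = 0.439 mol·L⁻¹.

0.439 mol·L⁻¹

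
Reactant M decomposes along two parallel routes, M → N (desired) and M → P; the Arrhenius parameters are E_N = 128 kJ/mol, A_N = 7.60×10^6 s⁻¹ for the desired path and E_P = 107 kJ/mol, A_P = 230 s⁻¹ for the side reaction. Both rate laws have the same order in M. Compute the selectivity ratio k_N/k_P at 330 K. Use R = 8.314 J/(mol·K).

15.7

With equal orders, S_{N/P} = k_N/k_P = (A_N/A_P)·exp[(E_P−E_N)/(RT)].
(E_P−E_N)/(RT) = (107−128)×10³/(8.314×330) = -21000/2744 = -7.654.
k_N/k_P = (7.60×10^6/230)·exp(-7.654) = 33043 × 4.741×10^-4 = 15.7.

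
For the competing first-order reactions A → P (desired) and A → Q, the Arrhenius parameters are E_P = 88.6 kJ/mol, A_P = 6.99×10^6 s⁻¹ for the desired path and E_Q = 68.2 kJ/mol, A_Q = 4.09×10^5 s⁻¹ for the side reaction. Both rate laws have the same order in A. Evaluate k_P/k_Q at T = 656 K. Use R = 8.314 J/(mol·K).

Since both paths have the same order in A, the concentration cancels and S_{P/Q} = k_P/k_Q = (A_P/A_Q)·exp[(E_Q−E_P)/(RT)].
(E_Q−E_P)/(RT) = (68.2−88.6)×10³/(8.314×656) = -20400/5454 = -3.740.
k_P/k_Q = (6.99×10^6/4.09×10^5)·exp(-3.740) = 17.09 × 0.02374 = 0.406.
Since E_P > E_Q, raising the temperature improves selectivity toward P.

0.406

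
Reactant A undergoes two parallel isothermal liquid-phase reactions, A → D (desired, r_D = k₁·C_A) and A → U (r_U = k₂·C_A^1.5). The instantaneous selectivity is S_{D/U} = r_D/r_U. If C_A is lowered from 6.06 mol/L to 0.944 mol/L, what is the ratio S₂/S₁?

S_{D/U} = (k₁/k₂)·C_A^-0.5, so S₂/S₁ = (C_{A,2}/C_{A,1})^-0.5.
= (0.944/6.06)^(-0.5) = (0.1558)^(-0.5) = 2.53.
Selectivity toward D rises as C_A falls — low-concentration operation is favoured.

2.53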